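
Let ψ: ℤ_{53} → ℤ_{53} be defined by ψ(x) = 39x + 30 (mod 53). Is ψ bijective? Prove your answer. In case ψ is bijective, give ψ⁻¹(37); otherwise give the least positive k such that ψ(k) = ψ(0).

26

Recall: injectivity means: for all u, v in the domain, ψ(u) = ψ(v) implies u = v.
Suppose ψ(u) = ψ(v) in ℤ_{53}. Then 39u + 30 ≡ 39v + 30 (mod 53), therefore 39(u − v) ≡ 0 (mod 53).
Since gcd(39, 53) = 1, 39 is invertible modulo 53, so u − v ≡ 0 (mod 53), i.e. u = v.
We now compute 39⁻¹ mod 53 explicitly. Euclid's algorithm: 53 = 1·39 + 14, 39 = 2·14 + 11, 14 = 1·11 + 3, 11 = 3·3 + 2, 3 = 1·2 + 1; back-substituting gives 1 = 34·39 − 25·53, so 39⁻¹ ≡ 34 (mod 53).
For any y ∈ ℤ_{53}, x = 34(y − 30) mod 53 satisfies ψ(x) = 39·34(y − 30) + 30 ≡ y (since 39·34 ≡ 1 mod 53). So every y has a preimage.
Thus ψ is bijective.
Since ψ is bijective, we compute ψ⁻¹(37): solve 39x + 30 ≡ 37 (mod 53), i.e. 39x ≡ 7 (mod 53).
Multiplying by 39⁻¹ = 34 gives x ≡ 34·7 = 238 = 4·53 + 26 ≡ 26 (mod 53).
Check: ψ(26) = 39·26 + 30 = 1044 = 19·53 + 37 ≡ 37 (mod 53).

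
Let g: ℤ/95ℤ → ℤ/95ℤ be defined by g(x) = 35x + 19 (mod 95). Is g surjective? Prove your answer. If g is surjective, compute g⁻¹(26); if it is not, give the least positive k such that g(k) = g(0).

By definition, g is surjective if every y in the codomain equals g(x) for some x in the domain.
Since gcd(35, 95) = 5, we have 35x ≡ 0 (mod 5) for all x, so g(x) ≡ 4 (mod 5).
But 0 ≢ 4 (mod 5), so 0 ∈ ℤ/95ℤ has no preimage. Thus g is not surjective.
Since g is not surjective, we find the least positive k with g(k) = g(0): this means 35k ≡ 0 (mod 95), i.e. 95 ∣ 35k. Since gcd(35, 95) = 5, dividing through by 5 this holds exactly when 19 ∣ 7k, and as gcd(7, 19) = 1, exactly when 19 ∣ k.
The smallest positive such k is 19.

19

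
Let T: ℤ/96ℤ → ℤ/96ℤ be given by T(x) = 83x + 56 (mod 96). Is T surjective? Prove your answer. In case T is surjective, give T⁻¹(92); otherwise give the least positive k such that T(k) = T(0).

Since gcd(83, 96) = 1, 83 is invertible modulo 96. Euclid's algorithm: 96 = 1·83 + 13, 83 = 6·13 + 5, 13 = 2·5 + 3, 5 = 1·3 + 2, 3 = 1·2 + 1; back-substituting gives 1 = 59·83 − 51·96, so 83⁻¹ ≡ 59 (mod 96).
Then y ↦ 59(y − 56) is a two-sided inverse to T, so every y ∈ ℤ/96ℤ has a preimage.
So T is surjective.
Since T is surjective, we compute T⁻¹(92): solve 83x + 56 ≡ 92 (mod 96), i.e. 83x ≡ 36 (mod 96).
Multiplying by 83⁻¹ = 59 gives x ≡ 59·36 = 2124 = 22·96 + 12 ≡ 12 (mod 96).
Check: T(12) = 83·12 + 56 = 1052 = 10·96 + 92 ≡ 92 (mod 96).

12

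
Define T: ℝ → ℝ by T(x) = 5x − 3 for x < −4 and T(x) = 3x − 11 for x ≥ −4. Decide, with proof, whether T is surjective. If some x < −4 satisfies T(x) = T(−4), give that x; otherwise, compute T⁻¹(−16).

-5/3

Both pieces are strictly increasing (slopes 5 and 3), so each is injective on its own interval.
The left piece maps (−∞, −4) onto (−∞, −23); the right piece maps [−4, ∞) onto [−23, ∞).
These images together cover ℝ, so T is surjective.
Because the two images are disjoint, no x < −4 has T(x) = T(−4), so we compute T⁻¹(−16): −16 lies in [−23, ∞), so solve 3x − 11 = −16: x = (−16 + 11)/3 = −5/3.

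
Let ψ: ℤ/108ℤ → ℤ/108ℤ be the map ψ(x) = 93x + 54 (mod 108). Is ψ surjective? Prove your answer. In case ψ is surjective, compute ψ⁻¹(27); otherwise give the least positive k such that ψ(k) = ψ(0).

Since gcd(93, 108) = 3, we have 93x ≡ 0 (mod 3) for all x, so ψ(x) ≡ 0 (mod 3).
But 1 ≢ 0 (mod 3), so 1 ∈ ℤ/108ℤ has no preimage. Hence ψ is not surjective.
Since ψ is not surjective, we find the least positive k with ψ(k) = ψ(0): this means 93k ≡ 0 (mod 108), i.e. 108 ∣ 93k. Since gcd(93, 108) = 3, dividing through by 3 this holds exactly when 36 ∣ 31k, and as gcd(31, 36) = 1, exactly when 36 ∣ k.
The smallest positive such k is 36.

36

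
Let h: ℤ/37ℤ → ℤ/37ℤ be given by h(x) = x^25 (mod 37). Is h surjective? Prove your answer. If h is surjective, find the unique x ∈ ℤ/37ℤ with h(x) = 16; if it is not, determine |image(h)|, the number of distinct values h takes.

9

Since 37 is prime, the nonzero elements of ℤ/37ℤ form a cyclic group of order 36.
As gcd(25, 36) = 1, raising to the 25th power is a bijection on this group: if x_1^25 ≡ x_2^25 then (x_1x_2^{−1})^25 = 1, and the only element of order dividing gcd(25, 36) = 1 is 1, so x_1 = x_2.
With h(0) = 0 this makes h injective on all of ℤ/37ℤ, hence bijective (finite equal-size domain and codomain). In particular h is surjective.
Since h is surjective, we find the preimage of 16. The inverse of x ↦ x^25 on (ℤ/37ℤ)^× is x ↦ x^13, because 25·13 = 325 = 9·36 + 1 ≡ 1 (mod 36) and x^{36} = 1 for x ≠ 0 (Fermat). So h⁻¹(16) = 16^13 mod 37.
Repeated squaring mod 37: 16^1 ≡ 16, 16^2 ≡ 16² = 256 ≡ 34, 16^4 ≡ 34² = 1156 ≡ 9, 16^8 ≡ 9² = 81 ≡ 7. Since 13 = 8 + 4 + 1, 16^13 ≡ 7·9·16: 7·9 = 63 ≡ 26, then 26·16 = 416 ≡ 9. So 16^13 ≡ 9 (mod 37).
Hence h⁻¹(16) = 9.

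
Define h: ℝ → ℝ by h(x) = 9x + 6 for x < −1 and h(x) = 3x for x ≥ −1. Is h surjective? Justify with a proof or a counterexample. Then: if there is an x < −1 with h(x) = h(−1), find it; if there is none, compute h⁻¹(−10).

-16/9

Both pieces are strictly increasing (slopes 9 and 3), so each is injective on its own interval.
The left piece maps (−∞, −1) onto (−∞, −3); the right piece maps [−1, ∞) onto [−3, ∞).
These images together cover ℝ, so h is surjective.
Because the two images are disjoint, no x < −1 has h(x) = h(−1), so we compute h⁻¹(−10): −10 lies in (−∞, −3), so solve 9x + 6 = −10: x = (−10 − 6)/9 = −16/9.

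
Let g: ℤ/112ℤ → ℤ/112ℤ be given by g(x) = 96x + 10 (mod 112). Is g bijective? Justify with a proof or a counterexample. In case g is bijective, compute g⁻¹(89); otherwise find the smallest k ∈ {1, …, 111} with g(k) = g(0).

7

We have gcd(96, 112) = 16 > 1. Taking a = 0 and b = 7: g(0) = 10 and g(7) = 96·7 + 10 = 682 ≡ 10 (mod 112).
So g(0) = g(7) while 0 ≠ 7, so g is not injective, hence not bijective.
Since g is not bijective, we find the least positive k with g(k) = g(0): this means 96k ≡ 0 (mod 112), i.e. 112 ∣ 96k. Since gcd(96, 112) = 16, dividing through by 16 this holds exactly when 7 ∣ 6k, and as gcd(6, 7) = 1, exactly when 7 ∣ k.
The smallest positive such k is 7.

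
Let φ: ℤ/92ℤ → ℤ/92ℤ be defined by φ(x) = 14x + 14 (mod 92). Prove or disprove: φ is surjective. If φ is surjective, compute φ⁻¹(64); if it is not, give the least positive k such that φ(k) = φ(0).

Since gcd(14, 92) = 2, we have 14x ≡ 0 (mod 2) for all x, so φ(x) ≡ 0 (mod 2).
But 1 ≢ 0 (mod 2), so 1 ∈ ℤ/92ℤ has no preimage. Therefore φ is not surjective.
Since φ is not surjective, we find the least positive k with φ(k) = φ(0): this means 14k ≡ 0 (mod 92), i.e. 92 ∣ 14k. Since gcd(14, 92) = 2, dividing through by 2 this holds exactly when 46 ∣ 7k, and as gcd(7, 46) = 1, exactly when 46 ∣ k.
The smallest positive such k is 46.

46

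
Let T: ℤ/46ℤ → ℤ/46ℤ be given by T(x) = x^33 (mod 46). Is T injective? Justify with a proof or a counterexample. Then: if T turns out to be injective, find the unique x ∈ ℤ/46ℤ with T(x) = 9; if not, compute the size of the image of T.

T(1) = 1^33 = 1.
T(3): Repeated squaring mod 46: 3^1 ≡ 3, 3^2 ≡ 3² = 9, 3^4 ≡ 9² = 81 ≡ 35, 3^8 ≡ 35² = 1225 ≡ 29, 3^16 ≡ 29² = 841 ≡ 13, 3^32 ≡ 13² = 169 ≡ 31. Since 33 = 32 + 1, 3^33 ≡ 31·3: 31·3 = 93 ≡ 1. So 3^33 ≡ 1 (mod 46).
So T(1) = T(3) = 1 while 1 ≠ 3, hence T is not injective.
Since T is not injective, we determine |image(T)|. Computing x^33 mod 46 for each x (by repeated squaring, reducing mod 46 at every step), the values T(0), T(1), …, T(45) are: 0, 1, 24, 1, 24, 45, 24, 45, 24, 1, 22, 45, 24, 1, 22, 45, 24, 45, 24, 45, 22, 45, 22, 23, 24, 1, 24, 1, 22, 1, 22, 1, 24, 45, 22, 1, 24, 45, 22, 1, 22, 1, 22, 45, 22, 45.
The distinct values are {0, 1, 22, 23, 24, 45}; there are 6 of them.

6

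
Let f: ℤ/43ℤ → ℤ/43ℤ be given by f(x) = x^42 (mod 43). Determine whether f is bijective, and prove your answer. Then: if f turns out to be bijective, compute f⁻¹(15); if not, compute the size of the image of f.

2

f(1) = 1^42 = 1.
f(2): Repeated squaring mod 43: 2^1 ≡ 2, 2^2 ≡ 2² = 4, 2^4 ≡ 4² = 16, 2^8 ≡ 16² = 256 ≡ 41, 2^16 ≡ 41² = 1681 ≡ 4, 2^32 ≡ 4² = 16. Since 42 = 32 + 8 + 2, 2^42 ≡ 16·41·4: 16·41 = 656 ≡ 11, then 11·4 = 44 ≡ 1. So 2^42 ≡ 1 (mod 43).
So f(1) = f(2) = 1 while 1 ≠ 2, therefore f is not injective, hence not bijective.
Since f is not bijective, we determine |image(f)|. Computing x^42 mod 43 for each x (by repeated squaring, reducing mod 43 at every step), the values f(0), f(1), …, f(42) are: 0, 1, 1, 1, 1, 1, 1, 1, 1, 1, 1, 1, 1, 1, 1, 1, 1, 1, 1, 1, 1, 1, 1, 1, 1, 1, 1, 1, 1, 1, 1, 1, 1, 1, 1, 1, 1, 1, 1, 1, 1, 1, 1.
The distinct values are {0, 1}; there are 2 of them.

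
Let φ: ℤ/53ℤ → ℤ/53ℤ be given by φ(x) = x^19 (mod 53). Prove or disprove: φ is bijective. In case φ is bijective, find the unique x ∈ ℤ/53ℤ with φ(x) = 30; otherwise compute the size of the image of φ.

Since 53 is prime, the nonzero elements of ℤ/53ℤ form a cyclic group of order 52.
As gcd(19, 52) = 1, raising to the 19th power is a bijection on this group: if a^19 ≡ b^19 then (ab^{−1})^19 = 1, and the only element of order dividing gcd(19, 52) = 1 is 1, so a = b.
With φ(0) = 0 this makes φ injective on all of ℤ/53ℤ, hence bijective (finite equal-size domain and codomain). In particular φ is bijective.
Since φ is bijective, we find the preimage of 30. The inverse of x ↦ x^19 on (ℤ/53ℤ)^× is x ↦ x^11, because 19·11 = 209 = 4·52 + 1 ≡ 1 (mod 52) and x^{52} = 1 for x ≠ 0 (Fermat). So φ⁻¹(30) = 30^11 mod 53.
Repeated squaring mod 53: 30^1 ≡ 30, 30^2 ≡ 30² = 900 ≡ 52, 30^4 ≡ 52² = 2704 ≡ 1, 30^8 ≡ 1² = 1. Since 11 = 8 + 2 + 1, 30^11 ≡ 1·52·30: 1·52 = 52, then 52·30 = 1560 ≡ 23. So 30^11 ≡ 23 (mod 53).
Hence φ⁻¹(30) = 23.

23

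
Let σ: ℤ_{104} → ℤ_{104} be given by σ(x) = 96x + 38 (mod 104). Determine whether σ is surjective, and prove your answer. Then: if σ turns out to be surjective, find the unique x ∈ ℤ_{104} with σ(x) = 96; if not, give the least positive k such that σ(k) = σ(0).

13

Since gcd(96, 104) = 8, we have 96x ≡ 0 (mod 8) for all x, so σ(x) ≡ 6 (mod 8).
But 0 ≢ 6 (mod 8), so 0 ∈ ℤ_{104} has no preimage. So σ is not surjective.
Since σ is not surjective, we find the least positive k with σ(k) = σ(0): this means 96k ≡ 0 (mod 104), i.e. 104 ∣ 96k. Since gcd(96, 104) = 8, dividing through by 8 this holds exactly when 13 ∣ 12k, and as gcd(12, 13) = 1, exactly when 13 ∣ k.
The smallest positive such k is 13.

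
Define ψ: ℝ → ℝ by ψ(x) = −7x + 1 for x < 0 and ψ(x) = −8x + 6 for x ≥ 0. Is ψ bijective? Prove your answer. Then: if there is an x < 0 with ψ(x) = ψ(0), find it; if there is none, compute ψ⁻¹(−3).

Both pieces are strictly decreasing (slopes −7 and −8), so each is injective on its own interval.
The left piece maps (−∞, 0) onto (1, ∞); the right piece maps [0, ∞) onto (−∞, 6].
These images overlap. In particular ψ(0) = 6 (right piece), and solving −7x + 1 = 6 on the left piece gives x = −5/7 < 0.
So ψ(−5/7) = ψ(0) with −5/7 ≠ 0, and ψ is not injective, hence not bijective. This x = −5/7 is the requested value below 0.

-5/7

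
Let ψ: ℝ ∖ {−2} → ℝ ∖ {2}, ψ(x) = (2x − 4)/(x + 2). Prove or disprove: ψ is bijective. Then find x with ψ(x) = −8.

-6/5

Suppose ψ(x_1) = ψ(x_2). Cross-multiplying: (2x_1 − 4)(x_2 + 2) = (2x_2 − 4)(x_1 + 2).
Expanding both sides and cancelling the symmetric terms leaves 8·(x_1 − x_2) = 0. Since 8 ≠ 0, x_1 = x_2. So ψ is injective.
For any y ≠ 2, solving y(x + 2) = 2x − 4 for x gives a well-defined x ≠ −2. So ψ is surjective.
Hence ψ is bijective.
Solving ψ(x) = −8: cross-multiplying gives 2x − 4 = −8(x + 2), which rearranges to 10x = −12, so x = −6/5.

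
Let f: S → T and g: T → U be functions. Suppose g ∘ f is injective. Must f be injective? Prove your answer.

Suppose f(s) = f(t). Applying g: (g ∘ f)(s) = (g ∘ f)(t). Since g ∘ f is injective, s = t. Thus f is injective.

injective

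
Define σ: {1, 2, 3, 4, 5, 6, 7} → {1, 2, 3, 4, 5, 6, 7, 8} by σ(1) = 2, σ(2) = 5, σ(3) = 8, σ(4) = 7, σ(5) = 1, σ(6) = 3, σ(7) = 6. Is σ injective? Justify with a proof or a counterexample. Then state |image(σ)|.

The values σ(1), …, σ(7) are 2, 5, 8, 7, 1, 3, 6 — all distinct.
So σ(a) = σ(b) only when a = b, and σ is injective.
The image of σ is {1, 2, 3, 5, 6, 7, 8}, which has 7 elements.

7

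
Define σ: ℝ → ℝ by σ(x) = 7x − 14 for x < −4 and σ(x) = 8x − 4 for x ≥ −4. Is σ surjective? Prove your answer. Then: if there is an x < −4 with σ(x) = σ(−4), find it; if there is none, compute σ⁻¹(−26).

Both pieces are strictly increasing (slopes 7 and 8), so each is injective on its own interval.
The left piece maps (−∞, −4) onto (−∞, −42); the right piece maps [−4, ∞) onto [−36, ∞).
The union (−∞, −42) ∪ [−36, ∞) omits the interval between −42 and −36; in particular −42 has no preimage. So σ is not surjective.
Because the two images are disjoint, no x < −4 has σ(x) = σ(−4), so we compute σ⁻¹(−26): −26 lies in [−36, ∞), so solve 8x − 4 = −26: x = (−26 + 4)/8 = −11/4.

-11/4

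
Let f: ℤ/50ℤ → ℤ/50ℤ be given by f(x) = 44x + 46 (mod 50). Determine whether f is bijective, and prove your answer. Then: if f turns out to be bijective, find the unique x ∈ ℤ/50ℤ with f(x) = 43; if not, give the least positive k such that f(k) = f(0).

Recall: injectivity means: for all s, t in the domain, f(s) = f(t) implies s = t.
We have gcd(44, 50) = 2 > 1. Taking s = 0 and t = 25: f(0) = 46 and f(25) = 44·25 + 46 = 1146 ≡ 46 (mod 50).
So f(0) = f(25) while 0 ≠ 25, thus f is not injective, hence not bijective.
Since f is not bijective, we find the least positive k with f(k) = f(0): this means 44k ≡ 0 (mod 50), i.e. 50 ∣ 44k. Since gcd(44, 50) = 2, dividing through by 2 this holds exactly when 25 ∣ 22k, and as gcd(22, 25) = 1, exactly when 25 ∣ k.
The smallest positive such k is 25.

25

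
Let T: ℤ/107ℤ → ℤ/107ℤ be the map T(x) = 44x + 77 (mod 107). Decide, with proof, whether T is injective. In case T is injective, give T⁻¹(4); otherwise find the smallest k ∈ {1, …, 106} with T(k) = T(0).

If T(x_1) = T(x_2), then 44x_1 ≡ 44x_2 (mod 107). Because gcd(44, 107) = 1, we may cancel 44 to get x_1 ≡ x_2 (mod 107).
Therefore T is injective.
We now compute 44⁻¹ mod 107 explicitly. Euclid's algorithm: 107 = 2·44 + 19, 44 = 2·19 + 6, 19 = 3·6 + 1; back-substituting gives 1 = 90·44 − 37·107, so 44⁻¹ ≡ 90 (mod 107).
Since T is injective, we compute T⁻¹(4): solve 44x + 77 ≡ 4 (mod 107), i.e. 44x ≡ 34 (mod 107).
Multiplying by 44⁻¹ = 90 gives x ≡ 90·34 = 3060 = 28·107 + 64 ≡ 64 (mod 107).
Check: T(64) = 44·64 + 77 = 2893 = 27·107 + 4 ≡ 4 (mod 107).

64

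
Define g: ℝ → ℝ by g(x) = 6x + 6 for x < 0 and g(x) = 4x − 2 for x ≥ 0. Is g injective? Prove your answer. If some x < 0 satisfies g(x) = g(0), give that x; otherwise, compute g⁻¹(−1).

-4/3

Both pieces are strictly increasing (slopes 6 and 4), so each is injective on its own interval.
The left piece maps (−∞, 0) onto (−∞, 6); the right piece maps [0, ∞) onto [−2, ∞).
These images overlap. In particular g(0) = −2 (right piece), and solving 6x + 6 = −2 on the left piece gives x = −4/3 < 0.
So g(−4/3) = g(0) with −4/3 ≠ 0, and g is not injective. This x = −4/3 is the requested value below 0.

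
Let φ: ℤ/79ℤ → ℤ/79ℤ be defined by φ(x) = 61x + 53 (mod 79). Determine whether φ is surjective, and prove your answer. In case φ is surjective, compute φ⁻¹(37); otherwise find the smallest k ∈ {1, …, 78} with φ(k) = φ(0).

36

Recall: surjectivity means every element of the codomain has a preimage under φ.
Since gcd(61, 79) = 1, 61 is invertible modulo 79. Euclid's algorithm: 79 = 1·61 + 18, 61 = 3·18 + 7, 18 = 2·7 + 4, 7 = 1·4 + 3, 4 = 1·3 + 1; back-substituting gives 1 = 57·61 − 44·79, so 61⁻¹ ≡ 57 (mod 79).
For any y ∈ ℤ/79ℤ, x = 57(y − 53) mod 79 satisfies φ(x) = 61·57(y − 53) + 53 ≡ y (since 61·57 ≡ 1 mod 79). So every y has a preimage.
Thus φ is surjective.
Since φ is surjective, we compute φ⁻¹(37): solve 61x + 53 ≡ 37 (mod 79), i.e. 61x ≡ 63 (mod 79).
Multiplying by 61⁻¹ = 57 gives x ≡ 57·63 = 3591 = 45·79 + 36 ≡ 36 (mod 79).
Check: φ(36) = 61·36 + 53 = 2249 = 28·79 + 37 ≡ 37 (mod 79).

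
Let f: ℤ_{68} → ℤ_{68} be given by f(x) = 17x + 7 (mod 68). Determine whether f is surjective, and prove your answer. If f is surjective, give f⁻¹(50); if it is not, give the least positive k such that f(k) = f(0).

By definition, f is surjective if every y in the codomain equals f(x) for some x in the domain.
Since gcd(17, 68) = 17, we have 17x ≡ 0 (mod 17) for all x, so f(x) ≡ 7 (mod 17).
But 0 ≢ 7 (mod 17), so 0 ∈ ℤ_{68} has no preimage. Thus f is not surjective.
Since f is not surjective, we find the least positive k with f(k) = f(0): this means 17k ≡ 0 (mod 68), i.e. 68 ∣ 17k. Since gcd(17, 68) = 17, dividing through by 17 this holds exactly when 4 ∣ k.
The smallest positive such k is 4.

4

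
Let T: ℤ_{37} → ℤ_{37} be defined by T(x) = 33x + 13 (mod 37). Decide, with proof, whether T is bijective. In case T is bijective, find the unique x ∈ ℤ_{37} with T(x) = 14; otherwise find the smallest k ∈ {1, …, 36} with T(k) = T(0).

9

Suppose T(s) = T(t) in ℤ_{37}. Then 33s + 13 ≡ 33t + 13 (mod 37), thus 33(s − t) ≡ 0 (mod 37).
Since gcd(33, 37) = 1, 33 is invertible modulo 37, so s − t ≡ 0 (mod 37), i.e. s = t.
We now compute 33⁻¹ mod 37 explicitly. Euclid's algorithm: 37 = 1·33 + 4, 33 = 8·4 + 1; back-substituting gives 1 = 9·33 − 8·37, so 33⁻¹ ≡ 9 (mod 37).
For any y ∈ ℤ_{37}, x = 9(y − 13) mod 37 satisfies T(x) = 33·9(y − 13) + 13 ≡ y (since 33·9 ≡ 1 mod 37). So every y has a preimage.
Therefore T is bijective.
Since T is bijective, we compute T⁻¹(14): solve 33x + 13 ≡ 14 (mod 37), i.e. 33x ≡ 1 (mod 37).
Multiplying by 33⁻¹ = 9 gives x ≡ 9·1 = 9 ≡ 9 (mod 37).
Check: T(9) = 33·9 + 13 = 310 = 8·37 + 14 ≡ 14 (mod 37).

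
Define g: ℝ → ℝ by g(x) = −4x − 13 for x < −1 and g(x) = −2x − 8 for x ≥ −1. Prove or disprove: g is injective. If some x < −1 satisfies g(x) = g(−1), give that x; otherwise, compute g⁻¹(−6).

Both pieces are strictly decreasing (slopes −4 and −2), so each is injective on its own interval.
The left piece maps (−∞, −1) onto (−9, ∞); the right piece maps [−1, ∞) onto (−∞, −6].
These images overlap. In particular g(−1) = −6 (right piece), and solving −4x − 13 = −6 on the left piece gives x = −7/4 < −1.
So g(−7/4) = g(−1) with −7/4 ≠ −1, and g is not injective. This x = −7/4 is the requested value below −1.

-7/4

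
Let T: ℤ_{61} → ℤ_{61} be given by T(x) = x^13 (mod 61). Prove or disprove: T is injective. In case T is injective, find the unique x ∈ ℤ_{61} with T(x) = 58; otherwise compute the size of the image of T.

Since 61 is prime, the nonzero elements of ℤ_{61} form a cyclic group of order 60.
As gcd(13, 60) = 1, raising to the 13th power is a bijection on this group: if x_1^13 ≡ x_2^13 then (x_1x_2^{−1})^13 = 1, and the only element of order dividing gcd(13, 60) = 1 is 1, so x_1 = x_2.
With T(0) = 0 this makes T injective on all of ℤ_{61}, hence bijective (finite equal-size domain and codomain). In particular T is injective.
Since T is injective, we find the preimage of 58. The inverse of x ↦ x^13 on (ℤ_{61})^× is x ↦ x^37, because 13·37 = 481 = 8·60 + 1 ≡ 1 (mod 60) and x^{60} = 1 for x ≠ 0 (Fermat). So T⁻¹(58) = 58^37 mod 61.
Repeated squaring mod 61: 58^1 ≡ 58, 58^2 ≡ 58² = 3364 ≡ 9, 58^4 ≡ 9² = 81 ≡ 20, 58^8 ≡ 20² = 400 ≡ 34, 58^16 ≡ 34² = 1156 ≡ 58, 58^32 ≡ 58² = 3364 ≡ 9. Since 37 = 32 + 4 + 1, 58^37 ≡ 9·20·58: 9·20 = 180 ≡ 58, then 58·58 = 3364 ≡ 9. So 58^37 ≡ 9 (mod 61).
Hence T⁻¹(58) = 9.

9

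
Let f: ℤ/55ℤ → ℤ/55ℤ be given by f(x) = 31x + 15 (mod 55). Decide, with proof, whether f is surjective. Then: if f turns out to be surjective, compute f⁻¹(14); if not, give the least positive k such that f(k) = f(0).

Recall that f is surjective if every y in the codomain equals f(x) for some x in the domain.
Since gcd(31, 55) = 1, 31 is invertible modulo 55. Euclid's algorithm: 55 = 1·31 + 24, 31 = 1·24 + 7, 24 = 3·7 + 3, 7 = 2·3 + 1; back-substituting gives 1 = 16·31 − 9·55, so 31⁻¹ ≡ 16 (mod 55).
For any y ∈ ℤ/55ℤ, x = 16(y − 15) mod 55 satisfies f(x) = 31·16(y − 15) + 15 ≡ y (since 31·16 ≡ 1 mod 55). So every y has a preimage.
Therefore f is surjective.
Since f is surjective, we compute f⁻¹(14): solve 31x + 15 ≡ 14 (mod 55), i.e. 31x ≡ 54 (mod 55).
Multiplying by 31⁻¹ = 16 gives x ≡ 16·54 = 864 = 15·55 + 39 ≡ 39 (mod 55).
Check: f(39) = 31·39 + 15 = 1224 = 22·55 + 14 ≡ 14 (mod 55).

39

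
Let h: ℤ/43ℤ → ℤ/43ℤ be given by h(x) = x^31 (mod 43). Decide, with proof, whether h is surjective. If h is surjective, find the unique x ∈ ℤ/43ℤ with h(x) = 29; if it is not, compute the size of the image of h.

Since 43 is prime, the nonzero elements of ℤ/43ℤ form a cyclic group of order 42.
As gcd(31, 42) = 1, raising to the 31st power is a bijection on this group: if a^31 ≡ b^31 then (ab^{−1})^31 = 1, and the only element of order dividing gcd(31, 42) = 1 is 1, so a = b.
With h(0) = 0 this makes h injective on all of ℤ/43ℤ, hence bijective (finite equal-size domain and codomain). In particular h is surjective.
Since h is surjective, we find the preimage of 29. The inverse of x ↦ x^31 on (ℤ/43ℤ)^× is x ↦ x^19, because 31·19 = 589 = 14·42 + 1 ≡ 1 (mod 42) and x^{42} = 1 for x ≠ 0 (Fermat). So h⁻¹(29) = 29^19 mod 43.
Repeated squaring mod 43: 29^1 ≡ 29, 29^2 ≡ 29² = 841 ≡ 24, 29^4 ≡ 24² = 576 ≡ 17, 29^8 ≡ 17² = 289 ≡ 31, 29^16 ≡ 31² = 961 ≡ 15. Since 19 = 16 + 2 + 1, 29^19 ≡ 15·24·29: 15·24 = 360 ≡ 16, then 16·29 = 464 ≡ 34. So 29^19 ≡ 34 (mod 43).
Hence h⁻¹(29) = 34.

34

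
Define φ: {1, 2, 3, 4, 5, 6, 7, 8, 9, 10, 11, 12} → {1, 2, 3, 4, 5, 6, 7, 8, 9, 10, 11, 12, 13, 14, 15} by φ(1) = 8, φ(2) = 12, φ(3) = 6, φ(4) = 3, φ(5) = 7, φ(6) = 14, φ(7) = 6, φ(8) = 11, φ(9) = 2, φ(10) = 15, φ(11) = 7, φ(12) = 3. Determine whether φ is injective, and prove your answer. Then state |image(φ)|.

φ(3) = 6 = φ(7) with 3 ≠ 7, so φ is not injective.
The image of φ is {2, 3, 6, 7, 8, 11, 12, 14, 15}, which has 9 elements.

9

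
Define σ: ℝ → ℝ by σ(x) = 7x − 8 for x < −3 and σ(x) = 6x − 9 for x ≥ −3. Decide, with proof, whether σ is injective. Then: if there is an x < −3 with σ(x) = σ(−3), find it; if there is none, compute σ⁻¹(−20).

Both pieces are strictly increasing (slopes 7 and 6), so each is injective on its own interval.
The left piece maps (−∞, −3) onto (−∞, −29); the right piece maps [−3, ∞) onto [−27, ∞).
These images are disjoint, so no value is attained by both pieces. Therefore σ is injective.
Because the two images are disjoint, no x < −3 has σ(x) = σ(−3), so we compute σ⁻¹(−20): −20 lies in [−27, ∞), so solve 6x − 9 = −20: x = (−20 + 9)/6 = −11/6.

-11/6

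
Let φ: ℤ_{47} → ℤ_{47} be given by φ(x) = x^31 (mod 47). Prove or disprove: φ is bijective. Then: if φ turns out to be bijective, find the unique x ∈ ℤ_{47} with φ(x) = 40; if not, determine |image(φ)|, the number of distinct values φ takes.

33

Since 47 is prime, the nonzero elements of ℤ_{47} form a cyclic group of order 46.
As gcd(31, 46) = 1, raising to the 31st power is a bijection on this group: if a^31 ≡ b^31 then (ab^{−1})^31 = 1, and the only element of order dividing gcd(31, 46) = 1 is 1, so a = b.
With φ(0) = 0 this makes φ injective on all of ℤ_{47}, hence bijective (finite equal-size domain and codomain). In particular φ is bijective.
Since φ is bijective, we find the preimage of 40. The inverse of x ↦ x^31 on (ℤ_{47})^× is x ↦ x^3, because 31·3 = 93 = 2·46 + 1 ≡ 1 (mod 46) and x^{46} = 1 for x ≠ 0 (Fermat). So φ⁻¹(40) = 40^3 mod 47.
Repeated squaring mod 47: 40^1 ≡ 40, 40^2 ≡ 40² = 1600 ≡ 2. Since 3 = 2 + 1, 40^3 ≡ 2·40: 2·40 = 80 ≡ 33. So 40^3 ≡ 33 (mod 47).
Hence φ⁻¹(40) = 33.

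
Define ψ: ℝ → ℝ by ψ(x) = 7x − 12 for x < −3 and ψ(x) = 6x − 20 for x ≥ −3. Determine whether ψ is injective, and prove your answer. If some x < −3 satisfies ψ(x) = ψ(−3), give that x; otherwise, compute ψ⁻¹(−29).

-26/7

Both pieces are strictly increasing (slopes 7 and 6), so each is injective on its own interval.
The left piece maps (−∞, −3) onto (−∞, −33); the right piece maps [−3, ∞) onto [−38, ∞).
These images overlap. In particular ψ(−3) = −38 (right piece), and solving 7x − 12 = −38 on the left piece gives x = −26/7 < −3.
So ψ(−26/7) = ψ(−3) with −26/7 ≠ −3, and ψ is not injective. This x = −26/7 is the requested value below −3.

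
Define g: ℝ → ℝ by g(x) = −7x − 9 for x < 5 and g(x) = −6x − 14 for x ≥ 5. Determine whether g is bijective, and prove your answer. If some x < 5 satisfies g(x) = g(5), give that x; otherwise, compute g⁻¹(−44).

5

Both pieces are strictly decreasing (slopes −7 and −6), so each is injective on its own interval.
The left piece maps (−∞, 5) onto (−44, ∞); the right piece maps [5, ∞) onto (−∞, −44].
Since −44 = −44, the images partition ℝ: g is injective and surjective, hence bijective.
Because the two images are disjoint, no x < 5 has g(x) = g(5), so we compute g⁻¹(−44): −44 lies in (−∞, −44], so solve −6x − 14 = −44: x = (−44 + 14)/(−6) = 5.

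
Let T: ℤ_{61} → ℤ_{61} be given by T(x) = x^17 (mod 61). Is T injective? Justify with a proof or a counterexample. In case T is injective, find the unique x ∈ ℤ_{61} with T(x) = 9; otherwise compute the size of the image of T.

Since 61 is prime, the nonzero elements of ℤ_{61} form a cyclic group of order 60.
As gcd(17, 60) = 1, raising to the 17th power is a bijection on this group: if u^17 ≡ v^17 then (uv^{−1})^17 = 1, and the only element of order dividing gcd(17, 60) = 1 is 1, so u = v.
With T(0) = 0 this makes T injective on all of ℤ_{61}, hence bijective (finite equal-size domain and codomain). In particular T is injective.
Since T is injective, we find the preimage of 9. The inverse of x ↦ x^17 on (ℤ_{61})^× is x ↦ x^53, because 17·53 = 901 = 15·60 + 1 ≡ 1 (mod 60) and x^{60} = 1 for x ≠ 0 (Fermat). So T⁻¹(9) = 9^53 mod 61.
Repeated squaring mod 61: 9^1 ≡ 9, 9^2 ≡ 9² = 81 ≡ 20, 9^4 ≡ 20² = 400 ≡ 34, 9^8 ≡ 34² = 1156 ≡ 58, 9^16 ≡ 58² = 3364 ≡ 9, 9^32 ≡ 9² = 81 ≡ 20. Since 53 = 32 + 16 + 4 + 1, 9^53 ≡ 20·9·34·9: 20·9 = 180 ≡ 58, then 58·34 = 1972 ≡ 20, then 20·9 = 180 ≡ 58. So 9^53 ≡ 58 (mod 61).
Hence T⁻¹(9) = 58.

58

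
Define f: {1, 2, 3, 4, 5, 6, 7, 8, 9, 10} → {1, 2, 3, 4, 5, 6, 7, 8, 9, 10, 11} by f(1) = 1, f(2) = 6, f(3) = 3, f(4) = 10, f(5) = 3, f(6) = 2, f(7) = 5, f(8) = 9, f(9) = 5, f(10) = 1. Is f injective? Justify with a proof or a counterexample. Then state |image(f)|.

f(3) = 3 = f(5) with 3 ≠ 5, so f is not injective.
The image of f is {1, 2, 3, 5, 6, 9, 10}, which has 7 elements.

7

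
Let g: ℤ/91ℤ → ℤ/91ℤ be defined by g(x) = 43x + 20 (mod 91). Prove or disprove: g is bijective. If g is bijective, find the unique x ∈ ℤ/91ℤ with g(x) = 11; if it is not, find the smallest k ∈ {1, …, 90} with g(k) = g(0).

40

Suppose g(a) = g(b) in ℤ/91ℤ. Then 43a + 20 ≡ 43b + 20 (mod 91), therefore 43(a − b) ≡ 0 (mod 91).
Since gcd(43, 91) = 1, 43 is invertible modulo 91, so a − b ≡ 0 (mod 91), i.e. a = b.
We now compute 43⁻¹ mod 91 explicitly. Euclid's algorithm: 91 = 2·43 + 5, 43 = 8·5 + 3, 5 = 1·3 + 2, 3 = 1·2 + 1; back-substituting gives 1 = 36·43 − 17·91, so 43⁻¹ ≡ 36 (mod 91).
Then y ↦ 36(y − 20) is a two-sided inverse to g, so every y ∈ ℤ/91ℤ has a preimage.
Thus g is bijective.
Since g is bijective, we compute g⁻¹(11): solve 43x + 20 ≡ 11 (mod 91), i.e. 43x ≡ 82 (mod 91).
Multiplying by 43⁻¹ = 36 gives x ≡ 36·82 = 2952 = 32·91 + 40 ≡ 40 (mod 91).
Check: g(40) = 43·40 + 20 = 1740 = 19·91 + 11 ≡ 11 (mod 91).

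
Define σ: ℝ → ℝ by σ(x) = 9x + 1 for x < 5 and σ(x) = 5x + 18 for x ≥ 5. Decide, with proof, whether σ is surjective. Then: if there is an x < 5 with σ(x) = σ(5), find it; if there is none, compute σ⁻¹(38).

Both pieces are strictly increasing (slopes 9 and 5), so each is injective on its own interval.
The left piece maps (−∞, 5) onto (−∞, 46); the right piece maps [5, ∞) onto [43, ∞).
The union (−∞, 46) ∪ [43, ∞) covers ℝ, so σ is surjective.
For the follow-up: the images overlap, so an x < 5 with σ(x) = σ(5) exists. σ(5) = 43; solving 9x + 1 = 43 for x < 5 gives x = (43 − 1)/9 = 14/3.

14/3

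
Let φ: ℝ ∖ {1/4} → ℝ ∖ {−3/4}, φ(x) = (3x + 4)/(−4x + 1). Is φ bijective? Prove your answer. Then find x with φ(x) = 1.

Suppose φ(x_1) = φ(x_2). Cross-multiplying: (3x_1 + 4)(−4x_2 + 1) = (3x_2 + 4)(−4x_1 + 1).
Expanding both sides and cancelling the symmetric terms leaves 19·(x_1 − x_2) = 0. Since 19 ≠ 0, x_1 = x_2. Thus φ is injective.
For any y ≠ −3/4, solving y(−4x + 1) = 3x + 4 for x gives a well-defined x ≠ 1/4. So φ is surjective.
Therefore φ is bijective.
Solving φ(x) = 1: cross-multiplying gives 3x + 4 = 1(−4x + 1), which rearranges to 7x = −3, so x = −3/7.

-3/7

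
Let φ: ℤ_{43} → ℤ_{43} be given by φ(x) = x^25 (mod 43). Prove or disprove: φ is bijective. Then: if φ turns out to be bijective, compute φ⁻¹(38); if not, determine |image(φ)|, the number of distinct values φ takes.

40

Since 43 is prime, the nonzero elements of ℤ_{43} form a cyclic group of order 42.
As gcd(25, 42) = 1, raising to the 25th power is a bijection on this group: if u^25 ≡ v^25 then (uv^{−1})^25 = 1, and the only element of order dividing gcd(25, 42) = 1 is 1, so u = v.
With φ(0) = 0 this makes φ injective on all of ℤ_{43}, hence bijective (finite equal-size domain and codomain). In particular φ is bijective.
Since φ is bijective, we find the preimage of 38. The inverse of x ↦ x^25 on (ℤ_{43})^× is x ↦ x^37, because 25·37 = 925 = 22·42 + 1 ≡ 1 (mod 42) and x^{42} = 1 for x ≠ 0 (Fermat). So φ⁻¹(38) = 38^37 mod 43.
Repeated squaring mod 43: 38^1 ≡ 38, 38^2 ≡ 38² = 1444 ≡ 25, 38^4 ≡ 25² = 625 ≡ 23, 38^8 ≡ 23² = 529 ≡ 13, 38^16 ≡ 13² = 169 ≡ 40, 38^32 ≡ 40² = 1600 ≡ 9. Since 37 = 32 + 4 + 1, 38^37 ≡ 9·23·38: 9·23 = 207 ≡ 35, then 35·38 = 1330 ≡ 40. So 38^37 ≡ 40 (mod 43).
Hence φ⁻¹(38) = 40.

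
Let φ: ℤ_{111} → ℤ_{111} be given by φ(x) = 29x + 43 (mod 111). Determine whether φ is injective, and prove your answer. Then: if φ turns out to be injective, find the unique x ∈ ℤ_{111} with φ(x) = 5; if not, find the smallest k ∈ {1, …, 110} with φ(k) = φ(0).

14

Recall: φ is injective if φ(a) = φ(b) implies a = b.
Suppose φ(a) = φ(b) in ℤ_{111}. Then 29a + 43 ≡ 29b + 43 (mod 111), thus 29(a − b) ≡ 0 (mod 111).
Since gcd(29, 111) = 1, 29 is invertible modulo 111, hence a − b ≡ 0 (mod 111), i.e. a = b.
Hence φ is injective.
We now compute 29⁻¹ mod 111 explicitly. Euclid's algorithm: 111 = 3·29 + 24, 29 = 1·24 + 5, 24 = 4·5 + 4, 5 = 1·4 + 1; back-substituting gives 1 = 23·29 − 6·111, so 29⁻¹ ≡ 23 (mod 111).
Since φ is injective, we compute φ⁻¹(5): solve 29x + 43 ≡ 5 (mod 111), i.e. 29x ≡ 73 (mod 111).
Multiplying by 29⁻¹ = 23 gives x ≡ 23·73 = 1679 = 15·111 + 14 ≡ 14 (mod 111).
Check: φ(14) = 29·14 + 43 = 449 = 4·111 + 5 ≡ 5 (mod 111).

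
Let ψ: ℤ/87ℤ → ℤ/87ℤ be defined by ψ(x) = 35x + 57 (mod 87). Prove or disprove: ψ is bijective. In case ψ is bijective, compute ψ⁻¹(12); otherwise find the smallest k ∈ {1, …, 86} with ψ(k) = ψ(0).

36

Suppose ψ(a) = ψ(b) in ℤ/87ℤ. Then 35a + 57 ≡ 35b + 57 (mod 87), thus 35(a − b) ≡ 0 (mod 87).
Since gcd(35, 87) = 1, 35 is invertible modulo 87, thus a − b ≡ 0 (mod 87), i.e. a = b.
We now compute 35⁻¹ mod 87 explicitly. Euclid's algorithm: 87 = 2·35 + 17, 35 = 2·17 + 1; back-substituting gives 1 = 5·35 − 2·87, so 35⁻¹ ≡ 5 (mod 87).
For any y ∈ ℤ/87ℤ, x = 5(y − 57) mod 87 satisfies ψ(x) = 35·5(y − 57) + 57 ≡ y (since 35·5 ≡ 1 mod 87). So every y has a preimage.
Therefore ψ is bijective.
Since ψ is bijective, we find ψ⁻¹(12): we need 35x ≡ 12 − 57 ≡ 42 (mod 87). Using 35⁻¹ = 5: x ≡ 5·42 = 210 = 2·87 + 36, so x = 36.
Check: ψ(36) = 35·36 + 57 = 1317 = 15·87 + 12 ≡ 12 (mod 87).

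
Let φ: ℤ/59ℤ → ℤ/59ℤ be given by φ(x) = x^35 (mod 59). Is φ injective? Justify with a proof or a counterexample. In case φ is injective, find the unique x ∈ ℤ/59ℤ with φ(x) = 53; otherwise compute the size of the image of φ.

Since 59 is prime, the nonzero elements of ℤ/59ℤ form a cyclic group of order 58.
As gcd(35, 58) = 1, raising to the 35th power is a bijection on this group: if s^35 ≡ t^35 then (st^{−1})^35 = 1, and the only element of order dividing gcd(35, 58) = 1 is 1, so s = t.
With φ(0) = 0 this makes φ injective on all of ℤ/59ℤ, hence bijective (finite equal-size domain and codomain). In particular φ is injective.
Since φ is injective, we find the preimage of 53. The inverse of x ↦ x^35 on (ℤ/59ℤ)^× is x ↦ x^5, because 35·5 = 175 = 3·58 + 1 ≡ 1 (mod 58) and x^{58} = 1 for x ≠ 0 (Fermat). So φ⁻¹(53) = 53^5 mod 59.
Repeated squaring mod 59: 53^1 ≡ 53, 53^2 ≡ 53² = 2809 ≡ 36, 53^4 ≡ 36² = 1296 ≡ 57. Since 5 = 4 + 1, 53^5 ≡ 57·53: 57·53 = 3021 ≡ 12. So 53^5 ≡ 12 (mod 59).
Hence φ⁻¹(53) = 12.

12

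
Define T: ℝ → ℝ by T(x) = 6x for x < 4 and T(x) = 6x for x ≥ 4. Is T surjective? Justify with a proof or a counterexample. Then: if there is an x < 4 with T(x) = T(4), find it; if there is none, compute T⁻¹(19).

Both pieces are strictly increasing (slopes 6 and 6), so each is injective on its own interval.
The left piece maps (−∞, 4) onto (−∞, 24); the right piece maps [4, ∞) onto [24, ∞).
These images together cover ℝ, so T is surjective.
Because the two images are disjoint, no x < 4 has T(x) = T(4), so we compute T⁻¹(19): 19 lies in (−∞, 24), so solve 6x = 19: x = (19 − 0)/6 = 19/6.

19/6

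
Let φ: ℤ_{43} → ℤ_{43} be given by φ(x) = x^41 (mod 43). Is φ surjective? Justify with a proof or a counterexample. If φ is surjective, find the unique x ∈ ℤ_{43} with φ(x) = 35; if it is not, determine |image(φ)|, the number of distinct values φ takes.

Since 43 is prime, the nonzero elements of ℤ_{43} form a cyclic group of order 42.
As gcd(41, 42) = 1, raising to the 41st power is a bijection on this group: if a^41 ≡ b^41 then (ab^{−1})^41 = 1, and the only element of order dividing gcd(41, 42) = 1 is 1, so a = b.
With φ(0) = 0 this makes φ injective on all of ℤ_{43}, hence bijective (finite equal-size domain and codomain). In particular φ is surjective.
Since φ is surjective, we find the preimage of 35. The inverse of x ↦ x^41 on (ℤ_{43})^× is x ↦ x^41, because 41·41 = 1681 = 40·42 + 1 ≡ 1 (mod 42) and x^{42} = 1 for x ≠ 0 (Fermat). So φ⁻¹(35) = 35^41 mod 43.
Repeated squaring mod 43: 35^1 ≡ 35, 35^2 ≡ 35² = 1225 ≡ 21, 35^4 ≡ 21² = 441 ≡ 11, 35^8 ≡ 11² = 121 ≡ 35, 35^16 ≡ 35² = 1225 ≡ 21, 35^32 ≡ 21² = 441 ≡ 11. Since 41 = 32 + 8 + 1, 35^41 ≡ 11·35·35: 11·35 = 385 ≡ 41, then 41·35 = 1435 ≡ 16. So 35^41 ≡ 16 (mod 43).
Hence φ⁻¹(35) = 16.

16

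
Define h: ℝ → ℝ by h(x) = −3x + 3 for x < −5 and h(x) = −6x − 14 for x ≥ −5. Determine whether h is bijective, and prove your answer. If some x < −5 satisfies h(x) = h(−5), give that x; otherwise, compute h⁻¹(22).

Both pieces are strictly decreasing (slopes −3 and −6), so each is injective on its own interval.
The left piece maps (−∞, −5) onto (18, ∞); the right piece maps [−5, ∞) onto (−∞, 16].
The images leave a gap (18 has no preimage), so h is not surjective, hence not bijective.
Because the two images are disjoint, no x < −5 has h(x) = h(−5), so we compute h⁻¹(22): 22 lies in (18, ∞), so solve −3x + 3 = 22: x = (22 − 3)/(−3) = −19/3.

-19/3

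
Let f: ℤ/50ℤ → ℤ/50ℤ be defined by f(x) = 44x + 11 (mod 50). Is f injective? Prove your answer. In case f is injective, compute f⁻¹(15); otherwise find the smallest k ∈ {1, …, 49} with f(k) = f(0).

We have gcd(44, 50) = 2 > 1. Taking s = 0 and t = 25: f(0) = 11 and f(25) = 44·25 + 11 = 1111 ≡ 11 (mod 50).
So f(0) = f(25) while 0 ≠ 25, hence f is not injective.
Since f is not injective, we find the least positive k with f(k) = f(0): this means 44k ≡ 0 (mod 50), i.e. 50 ∣ 44k. Since gcd(44, 50) = 2, dividing through by 2 this holds exactly when 25 ∣ 22k, and as gcd(22, 25) = 1, exactly when 25 ∣ k.
The smallest positive such k is 25.

25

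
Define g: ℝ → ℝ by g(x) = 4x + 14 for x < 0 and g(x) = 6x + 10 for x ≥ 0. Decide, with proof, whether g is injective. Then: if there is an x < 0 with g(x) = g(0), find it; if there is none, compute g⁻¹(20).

-1

Both pieces are strictly increasing (slopes 4 and 6), so each is injective on its own interval.
The left piece maps (−∞, 0) onto (−∞, 14); the right piece maps [0, ∞) onto [10, ∞).
These images overlap. In particular g(0) = 10 (right piece), and solving 4x + 14 = 10 on the left piece gives x = −1 < 0.
So g(−1) = g(0) with −1 ≠ 0, and g is not injective. This x = −1 is the requested value below 0.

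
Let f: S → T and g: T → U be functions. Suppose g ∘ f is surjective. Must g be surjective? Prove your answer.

Let c ∈ U. Since g ∘ f is surjective, some a ∈ S has g(f(a)) = c. Then b = f(a) ∈ T satisfies g(b) = c. So g is surjective.

surjective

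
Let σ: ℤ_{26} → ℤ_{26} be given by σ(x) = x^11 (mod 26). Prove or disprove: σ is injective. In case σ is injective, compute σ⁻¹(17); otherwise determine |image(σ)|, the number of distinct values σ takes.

Computing x^11 mod 26 for each x (by repeated squaring, reducing mod 26 at every step), the values σ(0), σ(1), …, σ(25) are: 0, 1, 20, 9, 10, 21, 24, 15, 18, 3, 4, 19, 12, 13, 14, 7, 22, 23, 8, 11, 2, 5, 16, 17, 6, 25.
Every element of ℤ_{26} appears exactly once in this list, so σ is a bijection, and in particular injective.
Since σ is injective, we read off the preimage of 17 from the same table: σ(23) = 17, so σ⁻¹(17) = 23.

23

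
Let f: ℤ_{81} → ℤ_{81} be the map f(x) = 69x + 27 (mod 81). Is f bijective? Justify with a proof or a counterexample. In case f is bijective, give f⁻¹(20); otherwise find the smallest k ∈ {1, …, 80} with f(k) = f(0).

27

We have gcd(69, 81) = 3 > 1. Taking x_1 = 0 and x_2 = 27: f(0) = 27 and f(27) = 69·27 + 27 = 1890 ≡ 27 (mod 81).
So f(0) = f(27) while 0 ≠ 27, so f is not injective, hence not bijective.
Since f is not bijective, we find the least positive k with f(k) = f(0): this means 69k ≡ 0 (mod 81), i.e. 81 ∣ 69k. Since gcd(69, 81) = 3, dividing through by 3 this holds exactly when 27 ∣ 23k, and as gcd(23, 27) = 1, exactly when 27 ∣ k.
The smallest positive such k is 27.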